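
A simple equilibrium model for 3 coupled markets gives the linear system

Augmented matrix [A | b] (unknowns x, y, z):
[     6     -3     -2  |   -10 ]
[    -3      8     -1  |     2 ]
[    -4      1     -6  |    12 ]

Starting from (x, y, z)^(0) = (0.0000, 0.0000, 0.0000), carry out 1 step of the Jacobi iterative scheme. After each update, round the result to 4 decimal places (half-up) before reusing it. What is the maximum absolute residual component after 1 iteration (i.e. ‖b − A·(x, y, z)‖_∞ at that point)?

Iteration 1:
  x = (-10 - (-3)·0.0000 - (-2)·0.0000) / (6) = -1.6667
  y = (2 - (-3)·0.0000 - (-1)·0.0000) / (8) = 0.2500
  z = (12 - (-4)·0.0000 - (1)·0.0000) / (-6) = -2.0000
Residual b − A·x = (-3.2498, -7.0001, -6.9168); ∞-norm = 7.0001

7.0001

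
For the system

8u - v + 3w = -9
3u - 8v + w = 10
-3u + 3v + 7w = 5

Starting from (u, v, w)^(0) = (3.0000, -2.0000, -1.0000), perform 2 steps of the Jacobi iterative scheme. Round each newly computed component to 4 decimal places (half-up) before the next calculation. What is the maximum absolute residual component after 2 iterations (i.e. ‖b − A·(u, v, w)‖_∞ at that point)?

Iteration 1:
  u = (-9 - (-1)·-2.0000 - (3)·-1.0000) / (8) = -1.0000
  v = (10 - (3)·3.0000 - (1)·-1.0000) / (-8) = -0.2500
  w = (5 - (-3)·3.0000 - (3)·-2.0000) / (7) = 2.8571
Iteration 2:
  u = (-9 - (-1)·-0.2500 - (3)·2.8571) / (8) = -2.2277
  v = (10 - (3)·-1.0000 - (1)·2.8571) / (-8) = -1.2679
  w = (5 - (-3)·-1.0000 - (3)·-0.2500) / (7) = 0.3929
Residual b − A·x = (6.3750, 6.1470, -0.6297); ∞-norm = 6.3750

6.3750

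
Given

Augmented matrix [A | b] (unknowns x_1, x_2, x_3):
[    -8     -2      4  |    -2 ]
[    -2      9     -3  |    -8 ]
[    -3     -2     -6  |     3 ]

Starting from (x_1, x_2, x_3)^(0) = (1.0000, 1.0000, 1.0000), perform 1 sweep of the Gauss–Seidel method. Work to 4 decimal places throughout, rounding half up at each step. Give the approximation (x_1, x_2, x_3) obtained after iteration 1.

Iteration 1:
  x_1 = (-2 - (-2)·1.0000 - (4)·1.0000) / (-8) = 0.5000
  x_2 = (-8 - (-2)·0.5000 - (-3)·1.0000) / (9) = -0.4444
  x_3 = (3 - (-3)·0.5000 - (-2)·-0.4444) / (-6) = -0.6019

(0.5000, -0.4444, -0.6019)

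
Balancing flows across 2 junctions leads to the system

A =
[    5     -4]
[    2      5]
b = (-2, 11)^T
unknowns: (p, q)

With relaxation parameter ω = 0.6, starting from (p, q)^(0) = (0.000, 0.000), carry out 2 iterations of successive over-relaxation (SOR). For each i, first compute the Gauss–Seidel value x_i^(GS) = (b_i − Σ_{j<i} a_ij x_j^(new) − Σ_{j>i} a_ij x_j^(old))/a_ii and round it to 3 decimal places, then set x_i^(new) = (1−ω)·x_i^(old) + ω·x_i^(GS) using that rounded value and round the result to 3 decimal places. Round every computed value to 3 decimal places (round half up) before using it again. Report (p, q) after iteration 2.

Iteration 1:
  p: GS value = (-2 - (-4)·0.000) / (5) = -0.400;  p ← (1−ω)·0.000 + ω·-0.400 = -0.240
  q: GS value = (11 - (2)·-0.240) / (5) = 2.296;  q ← (1−ω)·0.000 + ω·2.296 = 1.378
Iteration 2:
  p: GS value = (-2 - (-4)·1.378) / (5) = 0.702;  p ← (1−ω)·-0.240 + ω·0.702 = 0.325
  q: GS value = (11 - (2)·0.325) / (5) = 2.070;  q ← (1−ω)·1.378 + ω·2.070 = 1.793

(0.325, 1.793)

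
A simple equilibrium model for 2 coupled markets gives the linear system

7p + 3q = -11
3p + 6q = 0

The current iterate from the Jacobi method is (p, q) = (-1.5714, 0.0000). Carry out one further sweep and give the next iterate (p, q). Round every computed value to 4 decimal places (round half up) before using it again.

(-1.5714, 0.7857)

One sweep:
  p = (-11 - (3)·0.0000) / (7) = -1.5714
  q = (0 - (3)·-1.5714) / (6) = 0.7857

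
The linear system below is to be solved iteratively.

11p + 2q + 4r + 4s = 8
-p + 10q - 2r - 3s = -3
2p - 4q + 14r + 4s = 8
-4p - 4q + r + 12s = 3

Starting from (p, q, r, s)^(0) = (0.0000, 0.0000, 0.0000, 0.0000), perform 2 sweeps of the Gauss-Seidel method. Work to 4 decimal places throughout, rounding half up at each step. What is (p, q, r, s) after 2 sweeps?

Iteration 1:
  p = (8 - (2)·0.0000 - (4)·0.0000 - (4)·0.0000) / (11) = 0.7273
  q = (-3 - (-1)·0.7273 - (-2)·0.0000 - (-3)·0.0000) / (10) = -0.2273
  r = (8 - (2)·0.7273 - (-4)·-0.2273 - (4)·0.0000) / (14) = 0.4026
  s = (3 - (-4)·0.7273 - (-4)·-0.2273 - (1)·0.4026) / (12) = 0.3831
Iteration 2:
  p = (8 - (2)·-0.2273 - (4)·0.4026 - (4)·0.3831) / (11) = 0.4829
  q = (-3 - (-1)·0.4829 - (-2)·0.4026 - (-3)·0.3831) / (10) = -0.0563
  r = (8 - (2)·0.4829 - (-4)·-0.0563 - (4)·0.3831) / (14) = 0.3769
  s = (3 - (-4)·0.4829 - (-4)·-0.0563 - (1)·0.3769) / (12) = 0.3608

(0.4829, -0.0563, 0.3769, 0.3608)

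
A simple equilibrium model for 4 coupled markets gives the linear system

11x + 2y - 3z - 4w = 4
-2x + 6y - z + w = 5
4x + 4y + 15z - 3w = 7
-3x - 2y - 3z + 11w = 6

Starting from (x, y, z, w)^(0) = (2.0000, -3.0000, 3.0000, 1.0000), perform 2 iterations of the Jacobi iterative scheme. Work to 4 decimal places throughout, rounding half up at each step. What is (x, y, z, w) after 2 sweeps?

(0.7807, 1.4586, -0.3071, 1.7036)

Iteration 1:
  x = (4 - (2)·-3.0000 - (-3)·3.0000 - (-4)·1.0000) / (11) = 2.0909
  y = (5 - (-2)·2.0000 - (-1)·3.0000 - (1)·1.0000) / (6) = 1.8333
  z = (7 - (4)·2.0000 - (4)·-3.0000 - (-3)·1.0000) / (15) = 0.9333
  w = (6 - (-3)·2.0000 - (-2)·-3.0000 - (-3)·3.0000) / (11) = 1.3636
Iteration 2:
  x = (4 - (2)·1.8333 - (-3)·0.9333 - (-4)·1.3636) / (11) = 0.7807
  y = (5 - (-2)·2.0909 - (-1)·0.9333 - (1)·1.3636) / (6) = 1.4586
  z = (7 - (4)·2.0909 - (4)·1.8333 - (-3)·1.3636) / (15) = -0.3071
  w = (6 - (-3)·2.0909 - (-2)·1.8333 - (-3)·0.9333) / (11) = 1.7036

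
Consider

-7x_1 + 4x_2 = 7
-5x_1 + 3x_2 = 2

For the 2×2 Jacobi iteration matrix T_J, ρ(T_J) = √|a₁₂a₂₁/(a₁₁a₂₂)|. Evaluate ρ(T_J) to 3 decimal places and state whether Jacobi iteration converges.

0.976

a₁₂a₂₁/(a₁₁a₂₂) = (4)·(-5) / ((-7)·(3)) = 0.952381
ρ = √|0.952381| = √0.952381 = 0.976
ρ < 1, so Jacobi converges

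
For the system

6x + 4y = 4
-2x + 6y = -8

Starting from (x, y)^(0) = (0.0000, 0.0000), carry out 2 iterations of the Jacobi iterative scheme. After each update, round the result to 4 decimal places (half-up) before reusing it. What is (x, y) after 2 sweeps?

Iteration 1:
  x = (4 - (4)·0.0000) / (6) = 0.6667
  y = (-8 - (-2)·0.0000) / (6) = -1.3333
Iteration 2:
  x = (4 - (4)·-1.3333) / (6) = 1.5555
  y = (-8 - (-2)·0.6667) / (6) = -1.1111

(1.5555, -1.1111)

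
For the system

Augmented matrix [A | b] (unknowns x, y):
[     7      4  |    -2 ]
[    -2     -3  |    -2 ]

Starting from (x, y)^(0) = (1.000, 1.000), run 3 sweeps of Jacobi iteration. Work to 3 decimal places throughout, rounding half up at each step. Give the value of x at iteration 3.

-0.993

Iteration 1:
  x = (-2 - (4)·1.000) / (7) = -0.857
  y = (-2 - (-2)·1.000) / (-3) = 0.000
Iteration 2:
  x = (-2 - (4)·0.000) / (7) = -0.286
  y = (-2 - (-2)·-0.857) / (-3) = 1.238
Iteration 3:
  x = (-2 - (4)·1.238) / (7) = -0.993
  y = (-2 - (-2)·-0.286) / (-3) = 0.857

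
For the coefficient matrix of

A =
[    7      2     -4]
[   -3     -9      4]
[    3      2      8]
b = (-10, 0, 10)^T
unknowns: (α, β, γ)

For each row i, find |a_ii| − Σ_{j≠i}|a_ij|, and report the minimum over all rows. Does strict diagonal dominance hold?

1

row 1: |7| − (2+4) = 1
row 2: |-9| − (3+4) = 2
row 3: |8| − (3+2) = 3
minimum over rows = 1 → strictly diagonally dominant (convergence guaranteed)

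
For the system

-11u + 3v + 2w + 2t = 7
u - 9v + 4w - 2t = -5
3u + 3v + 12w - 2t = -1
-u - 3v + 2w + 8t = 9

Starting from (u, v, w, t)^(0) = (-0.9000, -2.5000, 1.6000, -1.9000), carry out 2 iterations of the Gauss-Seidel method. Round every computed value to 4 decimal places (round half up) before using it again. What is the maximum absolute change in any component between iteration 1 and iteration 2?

Iteration 1:
  u = (7 - (3)·-2.5000 - (2)·1.6000 - (2)·-1.9000) / (-11) = -1.3727
  v = (-5 - (1)·-1.3727 - (4)·1.6000 - (-2)·-1.9000) / (-9) = 1.5364
  w = (-1 - (3)·-1.3727 - (3)·1.5364 - (-2)·-1.9000) / (12) = -0.4409
  t = (9 - (-1)·-1.3727 - (-3)·1.5364 - (2)·-0.4409) / (8) = 1.6398
Iteration 2:
  u = (7 - (3)·1.5364 - (2)·-0.4409 - (2)·1.6398) / (-11) = 0.0006
  v = (-5 - (1)·0.0006 - (4)·-0.4409 - (-2)·1.6398) / (-9) = -0.0047
  w = (-1 - (3)·0.0006 - (3)·-0.0047 - (-2)·1.6398) / (12) = 0.1910
  t = (9 - (-1)·0.0006 - (-3)·-0.0047 - (2)·0.1910) / (8) = 1.0756
Change: (1.3733, -1.5411, 0.6319, -0.5642) → max |·| = 1.5411

1.5411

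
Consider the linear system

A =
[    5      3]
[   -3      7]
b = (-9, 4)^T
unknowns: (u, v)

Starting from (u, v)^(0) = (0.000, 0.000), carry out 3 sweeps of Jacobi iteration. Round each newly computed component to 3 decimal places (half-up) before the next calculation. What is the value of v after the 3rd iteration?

Iteration 1:
  u = (-9 - (3)·0.000) / (5) = -1.800
  v = (4 - (-3)·0.000) / (7) = 0.571
Iteration 2:
  u = (-9 - (3)·0.571) / (5) = -2.143
  v = (4 - (-3)·-1.800) / (7) = -0.200
Iteration 3:
  u = (-9 - (3)·-0.200) / (5) = -1.680
  v = (4 - (-3)·-2.143) / (7) = -0.347

-0.347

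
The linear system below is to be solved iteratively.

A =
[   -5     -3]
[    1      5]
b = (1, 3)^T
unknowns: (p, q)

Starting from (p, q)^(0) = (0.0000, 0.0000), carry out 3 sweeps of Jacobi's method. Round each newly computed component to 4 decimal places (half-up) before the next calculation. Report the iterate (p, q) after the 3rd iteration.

(-0.5840, 0.7120)

Iteration 1:
  p = (1 - (-3)·0.0000) / (-5) = -0.2000
  q = (3 - (1)·0.0000) / (5) = 0.6000
Iteration 2:
  p = (1 - (-3)·0.6000) / (-5) = -0.5600
  q = (3 - (1)·-0.2000) / (5) = 0.6400
Iteration 3:
  p = (1 - (-3)·0.6400) / (-5) = -0.5840
  q = (3 - (1)·-0.5600) / (5) = 0.7120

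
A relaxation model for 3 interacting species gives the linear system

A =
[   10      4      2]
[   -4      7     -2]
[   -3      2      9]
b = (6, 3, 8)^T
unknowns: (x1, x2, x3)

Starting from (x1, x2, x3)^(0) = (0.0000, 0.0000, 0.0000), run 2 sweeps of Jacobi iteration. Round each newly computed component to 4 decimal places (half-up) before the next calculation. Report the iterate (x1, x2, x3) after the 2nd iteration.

Iteration 1:
  x1 = (6 - (4)·0.0000 - (2)·0.0000) / (10) = 0.6000
  x2 = (3 - (-4)·0.0000 - (-2)·0.0000) / (7) = 0.4286
  x3 = (8 - (-3)·0.0000 - (2)·0.0000) / (9) = 0.8889
Iteration 2:
  x1 = (6 - (4)·0.4286 - (2)·0.8889) / (10) = 0.2508
  x2 = (3 - (-4)·0.6000 - (-2)·0.8889) / (7) = 1.0254
  x3 = (8 - (-3)·0.6000 - (2)·0.4286) / (9) = 0.9936

(0.2508, 1.0254, 0.9936)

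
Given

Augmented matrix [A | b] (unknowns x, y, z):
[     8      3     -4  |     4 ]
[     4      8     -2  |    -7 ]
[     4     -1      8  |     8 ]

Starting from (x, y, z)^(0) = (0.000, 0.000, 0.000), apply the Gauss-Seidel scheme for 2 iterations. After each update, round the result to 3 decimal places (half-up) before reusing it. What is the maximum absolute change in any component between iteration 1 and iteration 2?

Iteration 1:
  x = (4 - (3)·0.000 - (-4)·0.000) / (8) = 0.500
  y = (-7 - (4)·0.500 - (-2)·0.000) / (8) = -1.125
  z = (8 - (4)·0.500 - (-1)·-1.125) / (8) = 0.609
Iteration 2:
  x = (4 - (3)·-1.125 - (-4)·0.609) / (8) = 1.226
  y = (-7 - (4)·1.226 - (-2)·0.609) / (8) = -1.336
  z = (8 - (4)·1.226 - (-1)·-1.336) / (8) = 0.220
Change: (0.726, -0.211, -0.389) → max |·| = 0.726

0.726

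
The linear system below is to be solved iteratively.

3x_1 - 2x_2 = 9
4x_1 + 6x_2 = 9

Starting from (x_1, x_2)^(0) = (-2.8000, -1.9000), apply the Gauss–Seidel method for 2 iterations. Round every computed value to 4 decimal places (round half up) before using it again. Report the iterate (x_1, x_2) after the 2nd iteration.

Iteration 1:
  x_1 = (9 - (-2)·-1.9000) / (3) = 1.7333
  x_2 = (9 - (4)·1.7333) / (6) = 0.3445
Iteration 2:
  x_1 = (9 - (-2)·0.3445) / (3) = 3.2297
  x_2 = (9 - (4)·3.2297) / (6) = -0.6531

(3.2297, -0.6531)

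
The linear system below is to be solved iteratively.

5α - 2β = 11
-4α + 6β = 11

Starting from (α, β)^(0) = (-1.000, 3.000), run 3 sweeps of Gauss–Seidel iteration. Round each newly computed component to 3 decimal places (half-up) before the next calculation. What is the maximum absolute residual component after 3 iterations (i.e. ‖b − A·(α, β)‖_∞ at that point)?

0.157

Iteration 1:
  α = (11 - (-2)·3.000) / (5) = 3.400
  β = (11 - (-4)·3.400) / (6) = 4.100
Iteration 2:
  α = (11 - (-2)·4.100) / (5) = 3.840
  β = (11 - (-4)·3.840) / (6) = 4.393
Iteration 3:
  α = (11 - (-2)·4.393) / (5) = 3.957
  β = (11 - (-4)·3.957) / (6) = 4.471
Residual b − A·x = (0.157, 0.002); ∞-norm = 0.157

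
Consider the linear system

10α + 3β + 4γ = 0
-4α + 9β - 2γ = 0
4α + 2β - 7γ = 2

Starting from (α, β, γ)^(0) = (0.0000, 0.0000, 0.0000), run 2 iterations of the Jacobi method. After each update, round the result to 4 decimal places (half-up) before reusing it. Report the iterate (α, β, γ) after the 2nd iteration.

(0.1143, -0.0635, -0.2857)

Iteration 1:
  α = (0 - (3)·0.0000 - (4)·0.0000) / (10) = 0.0000
  β = (0 - (-4)·0.0000 - (-2)·0.0000) / (9) = 0.0000
  γ = (2 - (4)·0.0000 - (2)·0.0000) / (-7) = -0.2857
Iteration 2:
  α = (0 - (3)·0.0000 - (4)·-0.2857) / (10) = 0.1143
  β = (0 - (-4)·0.0000 - (-2)·-0.2857) / (9) = -0.0635
  γ = (2 - (4)·0.0000 - (2)·0.0000) / (-7) = -0.2857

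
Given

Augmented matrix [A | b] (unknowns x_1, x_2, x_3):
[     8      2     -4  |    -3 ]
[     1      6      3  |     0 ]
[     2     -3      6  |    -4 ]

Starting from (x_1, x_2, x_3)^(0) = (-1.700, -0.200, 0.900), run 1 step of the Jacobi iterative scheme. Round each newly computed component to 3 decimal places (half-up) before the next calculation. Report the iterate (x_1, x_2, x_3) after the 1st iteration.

Iteration 1:
  x_1 = (-3 - (2)·-0.200 - (-4)·0.900) / (8) = 0.125
  x_2 = (0 - (1)·-1.700 - (3)·0.900) / (6) = -0.167
  x_3 = (-4 - (2)·-1.700 - (-3)·-0.200) / (6) = -0.200

(0.125, -0.167, -0.200)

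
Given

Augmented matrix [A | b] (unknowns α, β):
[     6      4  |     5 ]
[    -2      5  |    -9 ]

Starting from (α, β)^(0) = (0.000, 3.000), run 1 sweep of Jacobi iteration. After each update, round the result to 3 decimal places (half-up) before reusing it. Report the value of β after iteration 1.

-1.800

Iteration 1:
  α = (5 - (4)·3.000) / (6) = -1.167
  β = (-9 - (-2)·0.000) / (5) = -1.800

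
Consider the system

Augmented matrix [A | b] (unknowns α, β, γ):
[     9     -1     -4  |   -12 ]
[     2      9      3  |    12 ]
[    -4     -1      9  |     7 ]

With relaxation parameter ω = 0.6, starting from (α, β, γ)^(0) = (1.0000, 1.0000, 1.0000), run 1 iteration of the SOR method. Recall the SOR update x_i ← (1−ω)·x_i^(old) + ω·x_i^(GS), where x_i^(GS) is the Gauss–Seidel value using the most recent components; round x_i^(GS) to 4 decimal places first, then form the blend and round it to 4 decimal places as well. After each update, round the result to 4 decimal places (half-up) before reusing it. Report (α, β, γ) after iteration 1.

(-0.0667, 1.0089, 0.9161)

Iteration 1:
  α: GS value = (-12 - (-1)·1.0000 - (-4)·1.0000) / (9) = -0.7778;  α ← (1−ω)·1.0000 + ω·-0.7778 = -0.0667
  β: GS value = (12 - (2)·-0.0667 - (3)·1.0000) / (9) = 1.0148;  β ← (1−ω)·1.0000 + ω·1.0148 = 1.0089
  γ: GS value = (7 - (-4)·-0.0667 - (-1)·1.0089) / (9) = 0.8602;  γ ← (1−ω)·1.0000 + ω·0.8602 = 0.9161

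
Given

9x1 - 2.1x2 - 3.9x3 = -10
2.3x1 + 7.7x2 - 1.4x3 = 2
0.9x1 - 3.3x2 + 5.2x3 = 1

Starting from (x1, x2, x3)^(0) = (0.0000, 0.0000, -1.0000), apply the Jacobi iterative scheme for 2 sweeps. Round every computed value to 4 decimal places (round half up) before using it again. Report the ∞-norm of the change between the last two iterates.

Iteration 1:
  x1 = (-10 - (-2.1)·0.0000 - (-3.9)·-1.0000) / (9) = -1.5444
  x2 = (2 - (2.3)·0.0000 - (-1.4)·-1.0000) / (7.7) = 0.0779
  x3 = (1 - (0.9)·0.0000 - (-3.3)·0.0000) / (5.2) = 0.1923
Iteration 2:
  x1 = (-10 - (-2.1)·0.0779 - (-3.9)·0.1923) / (9) = -1.0096
  x2 = (2 - (2.3)·-1.5444 - (-1.4)·0.1923) / (7.7) = 0.7560
  x3 = (1 - (0.9)·-1.5444 - (-3.3)·0.0779) / (5.2) = 0.5090
Change: (0.5348, 0.6781, 0.3167) → max |·| = 0.6781

0.6781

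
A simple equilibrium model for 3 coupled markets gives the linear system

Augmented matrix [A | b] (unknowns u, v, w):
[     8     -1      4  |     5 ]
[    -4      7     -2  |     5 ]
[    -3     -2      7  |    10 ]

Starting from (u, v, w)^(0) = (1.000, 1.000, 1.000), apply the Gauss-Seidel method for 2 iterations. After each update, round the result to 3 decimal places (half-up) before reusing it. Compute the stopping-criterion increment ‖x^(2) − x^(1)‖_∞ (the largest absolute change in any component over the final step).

Iteration 1:
  u = (5 - (-1)·1.000 - (4)·1.000) / (8) = 0.250
  v = (5 - (-4)·0.250 - (-2)·1.000) / (7) = 1.143
  w = (10 - (-3)·0.250 - (-2)·1.143) / (7) = 1.862
Iteration 2:
  u = (5 - (-1)·1.143 - (4)·1.862) / (8) = -0.163
  v = (5 - (-4)·-0.163 - (-2)·1.862) / (7) = 1.153
  w = (10 - (-3)·-0.163 - (-2)·1.153) / (7) = 1.688
Change: (-0.413, 0.010, -0.174) → max |·| = 0.413

0.413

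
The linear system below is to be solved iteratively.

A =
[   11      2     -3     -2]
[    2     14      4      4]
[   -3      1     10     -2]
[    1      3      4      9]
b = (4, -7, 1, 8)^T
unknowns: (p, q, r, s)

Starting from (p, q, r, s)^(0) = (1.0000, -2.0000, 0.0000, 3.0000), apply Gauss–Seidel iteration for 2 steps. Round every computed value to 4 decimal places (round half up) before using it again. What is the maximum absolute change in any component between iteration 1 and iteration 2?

Iteration 1:
  p = (4 - (2)·-2.0000 - (-3)·0.0000 - (-2)·3.0000) / (11) = 1.2727
  q = (-7 - (2)·1.2727 - (4)·0.0000 - (4)·3.0000) / (14) = -1.5390
  r = (1 - (-3)·1.2727 - (1)·-1.5390 - (-2)·3.0000) / (10) = 1.2357
  s = (8 - (1)·1.2727 - (3)·-1.5390 - (4)·1.2357) / (9) = 0.7113
Iteration 2:
  p = (4 - (2)·-1.5390 - (-3)·1.2357 - (-2)·0.7113) / (11) = 1.1098
  q = (-7 - (2)·1.1098 - (4)·1.2357 - (4)·0.7113) / (14) = -1.2148
  r = (1 - (-3)·1.1098 - (1)·-1.2148 - (-2)·0.7113) / (10) = 0.6967
  s = (8 - (1)·1.1098 - (3)·-1.2148 - (4)·0.6967) / (9) = 0.8609
Change: (-0.1629, 0.3242, -0.5390, 0.1496) → max |·| = 0.5390

0.5390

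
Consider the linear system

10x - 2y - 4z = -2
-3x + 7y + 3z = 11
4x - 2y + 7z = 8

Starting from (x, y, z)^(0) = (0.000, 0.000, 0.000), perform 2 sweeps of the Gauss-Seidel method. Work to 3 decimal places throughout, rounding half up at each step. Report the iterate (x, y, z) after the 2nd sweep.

(0.770, 1.181, 1.040)

Iteration 1:
  x = (-2 - (-2)·0.000 - (-4)·0.000) / (10) = -0.200
  y = (11 - (-3)·-0.200 - (3)·0.000) / (7) = 1.486
  z = (8 - (4)·-0.200 - (-2)·1.486) / (7) = 1.682
Iteration 2:
  x = (-2 - (-2)·1.486 - (-4)·1.682) / (10) = 0.770
  y = (11 - (-3)·0.770 - (3)·1.682) / (7) = 1.181
  z = (8 - (4)·0.770 - (-2)·1.181) / (7) = 1.040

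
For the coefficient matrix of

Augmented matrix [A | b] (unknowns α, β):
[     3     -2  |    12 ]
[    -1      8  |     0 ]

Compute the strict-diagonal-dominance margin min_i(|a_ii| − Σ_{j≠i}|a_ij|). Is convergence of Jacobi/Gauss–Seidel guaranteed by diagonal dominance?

row 1: |3| − (2) = 1
row 2: |8| − (1) = 7
minimum over rows = 1 → strictly diagonally dominant (convergence guaranteed)

1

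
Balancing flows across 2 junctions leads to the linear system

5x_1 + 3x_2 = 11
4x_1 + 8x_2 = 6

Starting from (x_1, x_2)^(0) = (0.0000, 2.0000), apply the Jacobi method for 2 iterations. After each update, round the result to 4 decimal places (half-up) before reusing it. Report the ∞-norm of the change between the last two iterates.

Iteration 1:
  x_1 = (11 - (3)·2.0000) / (5) = 1.0000
  x_2 = (6 - (4)·0.0000) / (8) = 0.7500
Iteration 2:
  x_1 = (11 - (3)·0.7500) / (5) = 1.7500
  x_2 = (6 - (4)·1.0000) / (8) = 0.2500
Change: (0.7500, -0.5000) → max |·| = 0.7500

0.7500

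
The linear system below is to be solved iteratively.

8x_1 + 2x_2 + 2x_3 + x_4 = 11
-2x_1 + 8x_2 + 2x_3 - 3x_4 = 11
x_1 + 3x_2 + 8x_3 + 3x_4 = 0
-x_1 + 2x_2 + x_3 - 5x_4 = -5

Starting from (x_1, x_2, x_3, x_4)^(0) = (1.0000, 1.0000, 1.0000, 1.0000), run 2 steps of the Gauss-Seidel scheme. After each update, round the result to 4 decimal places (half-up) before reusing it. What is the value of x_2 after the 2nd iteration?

Iteration 1:
  x_1 = (11 - (2)·1.0000 - (2)·1.0000 - (1)·1.0000) / (8) = 0.7500
  x_2 = (11 - (-2)·0.7500 - (2)·1.0000 - (-3)·1.0000) / (8) = 1.6875
  x_3 = (0 - (1)·0.7500 - (3)·1.6875 - (3)·1.0000) / (8) = -1.1016
  x_4 = (-5 - (-1)·0.7500 - (2)·1.6875 - (1)·-1.1016) / (-5) = 1.3047
Iteration 2:
  x_1 = (11 - (2)·1.6875 - (2)·-1.1016 - (1)·1.3047) / (8) = 1.0654
  x_2 = (11 - (-2)·1.0654 - (2)·-1.1016 - (-3)·1.3047) / (8) = 2.4060
  x_3 = (0 - (1)·1.0654 - (3)·2.4060 - (3)·1.3047) / (8) = -1.5247
  x_4 = (-5 - (-1)·1.0654 - (2)·2.4060 - (1)·-1.5247) / (-5) = 1.4444

2.4060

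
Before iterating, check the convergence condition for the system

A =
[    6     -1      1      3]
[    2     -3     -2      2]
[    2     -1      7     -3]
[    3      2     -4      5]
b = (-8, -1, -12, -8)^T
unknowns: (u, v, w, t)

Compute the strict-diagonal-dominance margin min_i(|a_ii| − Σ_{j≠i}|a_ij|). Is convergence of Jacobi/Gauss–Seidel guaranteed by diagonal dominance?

row 1: |6| − (1+1+3) = 1
row 2: |-3| − (2+2+2) = -3
row 3: |7| − (2+1+3) = 1
row 4: |5| − (3+2+4) = -4
minimum over rows = -4 → not strictly diagonally dominant

-4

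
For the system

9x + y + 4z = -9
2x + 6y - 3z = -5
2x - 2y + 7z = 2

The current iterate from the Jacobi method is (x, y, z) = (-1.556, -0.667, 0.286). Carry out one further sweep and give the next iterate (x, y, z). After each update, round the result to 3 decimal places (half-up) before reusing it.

One sweep:
  x = (-9 - (1)·-0.667 - (4)·0.286) / (9) = -1.053
  y = (-5 - (2)·-1.556 - (-3)·0.286) / (6) = -0.172
  z = (2 - (2)·-1.556 - (-2)·-0.667) / (7) = 0.540

(-1.053, -0.172, 0.540)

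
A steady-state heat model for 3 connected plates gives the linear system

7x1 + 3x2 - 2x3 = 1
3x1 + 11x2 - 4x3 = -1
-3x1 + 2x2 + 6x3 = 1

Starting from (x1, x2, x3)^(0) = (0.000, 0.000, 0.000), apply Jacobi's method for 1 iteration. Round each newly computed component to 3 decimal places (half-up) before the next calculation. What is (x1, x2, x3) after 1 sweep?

Iteration 1:
  x1 = (1 - (3)·0.000 - (-2)·0.000) / (7) = 0.143
  x2 = (-1 - (3)·0.000 - (-4)·0.000) / (11) = -0.091
  x3 = (1 - (-3)·0.000 - (2)·0.000) / (6) = 0.167

(0.143, -0.091, 0.167)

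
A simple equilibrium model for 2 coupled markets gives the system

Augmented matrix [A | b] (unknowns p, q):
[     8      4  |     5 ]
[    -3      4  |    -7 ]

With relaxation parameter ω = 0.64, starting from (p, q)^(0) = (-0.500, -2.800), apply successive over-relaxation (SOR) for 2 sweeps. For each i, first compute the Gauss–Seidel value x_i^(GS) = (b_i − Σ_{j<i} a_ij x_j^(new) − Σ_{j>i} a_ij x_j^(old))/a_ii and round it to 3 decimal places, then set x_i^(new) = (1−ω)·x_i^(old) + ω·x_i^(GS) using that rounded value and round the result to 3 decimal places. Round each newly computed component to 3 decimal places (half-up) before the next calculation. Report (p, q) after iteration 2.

(1.311, -1.064)

Iteration 1:
  p: GS value = (5 - (4)·-2.800) / (8) = 2.025;  p ← (1−ω)·-0.500 + ω·2.025 = 1.116
  q: GS value = (-7 - (-3)·1.116) / (4) = -0.913;  q ← (1−ω)·-2.800 + ω·-0.913 = -1.592
Iteration 2:
  p: GS value = (5 - (4)·-1.592) / (8) = 1.421;  p ← (1−ω)·1.116 + ω·1.421 = 1.311
  q: GS value = (-7 - (-3)·1.311) / (4) = -0.767;  q ← (1−ω)·-1.592 + ω·-0.767 = -1.064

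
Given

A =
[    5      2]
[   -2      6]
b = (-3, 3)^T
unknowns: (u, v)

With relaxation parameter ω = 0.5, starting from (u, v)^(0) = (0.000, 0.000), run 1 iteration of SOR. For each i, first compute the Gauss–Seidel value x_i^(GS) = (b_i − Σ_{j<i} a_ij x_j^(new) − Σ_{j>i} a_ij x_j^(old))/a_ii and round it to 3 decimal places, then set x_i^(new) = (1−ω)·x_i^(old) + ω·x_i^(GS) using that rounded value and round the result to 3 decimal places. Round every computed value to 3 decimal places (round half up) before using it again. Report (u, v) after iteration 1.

(-0.300, 0.200)

Iteration 1:
  u: GS value = (-3 - (2)·0.000) / (5) = -0.600;  u ← (1−ω)·0.000 + ω·-0.600 = -0.300
  v: GS value = (3 - (-2)·-0.300) / (6) = 0.400;  v ← (1−ω)·0.000 + ω·0.400 = 0.200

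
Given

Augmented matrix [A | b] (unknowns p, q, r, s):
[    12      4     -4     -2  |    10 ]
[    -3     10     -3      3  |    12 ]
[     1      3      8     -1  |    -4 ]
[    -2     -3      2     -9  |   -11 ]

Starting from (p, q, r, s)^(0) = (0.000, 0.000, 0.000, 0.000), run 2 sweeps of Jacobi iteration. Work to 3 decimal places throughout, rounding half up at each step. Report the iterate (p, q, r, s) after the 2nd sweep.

Iteration 1:
  p = (10 - (4)·0.000 - (-4)·0.000 - (-2)·0.000) / (12) = 0.833
  q = (12 - (-3)·0.000 - (-3)·0.000 - (3)·0.000) / (10) = 1.200
  r = (-4 - (1)·0.000 - (3)·0.000 - (-1)·0.000) / (8) = -0.500
  s = (-11 - (-2)·0.000 - (-3)·0.000 - (2)·0.000) / (-9) = 1.222
Iteration 2:
  p = (10 - (4)·1.200 - (-4)·-0.500 - (-2)·1.222) / (12) = 0.470
  q = (12 - (-3)·0.833 - (-3)·-0.500 - (3)·1.222) / (10) = 0.933
  r = (-4 - (1)·0.833 - (3)·1.200 - (-1)·1.222) / (8) = -0.901
  s = (-11 - (-2)·0.833 - (-3)·1.200 - (2)·-0.500) / (-9) = 0.526

(0.470, 0.933, -0.901, 0.526)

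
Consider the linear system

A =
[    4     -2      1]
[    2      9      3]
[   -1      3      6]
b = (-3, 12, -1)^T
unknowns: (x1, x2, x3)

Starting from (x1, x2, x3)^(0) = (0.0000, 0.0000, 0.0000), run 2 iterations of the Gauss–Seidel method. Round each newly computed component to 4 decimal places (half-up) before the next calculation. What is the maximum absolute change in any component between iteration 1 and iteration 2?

1.0104

Iteration 1:
  x1 = (-3 - (-2)·0.0000 - (1)·0.0000) / (4) = -0.7500
  x2 = (12 - (2)·-0.7500 - (3)·0.0000) / (9) = 1.5000
  x3 = (-1 - (-1)·-0.7500 - (3)·1.5000) / (6) = -1.0417
Iteration 2:
  x1 = (-3 - (-2)·1.5000 - (1)·-1.0417) / (4) = 0.2604
  x2 = (12 - (2)·0.2604 - (3)·-1.0417) / (9) = 1.6227
  x3 = (-1 - (-1)·0.2604 - (3)·1.6227) / (6) = -0.9346
Change: (1.0104, 0.1227, 0.1071) → max |·| = 1.0104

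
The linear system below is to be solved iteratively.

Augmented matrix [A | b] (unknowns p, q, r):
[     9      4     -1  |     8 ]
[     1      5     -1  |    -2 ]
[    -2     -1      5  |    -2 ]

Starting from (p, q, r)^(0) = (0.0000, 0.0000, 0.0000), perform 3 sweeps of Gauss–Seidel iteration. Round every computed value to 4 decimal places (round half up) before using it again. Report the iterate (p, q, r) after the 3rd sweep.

Iteration 1:
  p = (8 - (4)·0.0000 - (-1)·0.0000) / (9) = 0.8889
  q = (-2 - (1)·0.8889 - (-1)·0.0000) / (5) = -0.5778
  r = (-2 - (-2)·0.8889 - (-1)·-0.5778) / (5) = -0.1600
Iteration 2:
  p = (8 - (4)·-0.5778 - (-1)·-0.1600) / (9) = 1.1279
  q = (-2 - (1)·1.1279 - (-1)·-0.1600) / (5) = -0.6576
  r = (-2 - (-2)·1.1279 - (-1)·-0.6576) / (5) = -0.0804
Iteration 3:
  p = (8 - (4)·-0.6576 - (-1)·-0.0804) / (9) = 1.1722
  q = (-2 - (1)·1.1722 - (-1)·-0.0804) / (5) = -0.6505
  r = (-2 - (-2)·1.1722 - (-1)·-0.6505) / (5) = -0.0612

(1.1722, -0.6505, -0.0612)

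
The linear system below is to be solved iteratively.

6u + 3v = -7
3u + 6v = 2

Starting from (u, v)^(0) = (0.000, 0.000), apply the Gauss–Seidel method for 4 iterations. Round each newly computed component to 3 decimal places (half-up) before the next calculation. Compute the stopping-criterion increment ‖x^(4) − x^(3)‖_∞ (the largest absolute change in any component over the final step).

Iteration 1:
  u = (-7 - (3)·0.000) / (6) = -1.167
  v = (2 - (3)·-1.167) / (6) = 0.917
Iteration 2:
  u = (-7 - (3)·0.917) / (6) = -1.625
  v = (2 - (3)·-1.625) / (6) = 1.146
Iteration 3:
  u = (-7 - (3)·1.146) / (6) = -1.740
  v = (2 - (3)·-1.740) / (6) = 1.203
Iteration 4:
  u = (-7 - (3)·1.203) / (6) = -1.768
  v = (2 - (3)·-1.768) / (6) = 1.217
Change: (-0.028, 0.014) → max |·| = 0.028

0.028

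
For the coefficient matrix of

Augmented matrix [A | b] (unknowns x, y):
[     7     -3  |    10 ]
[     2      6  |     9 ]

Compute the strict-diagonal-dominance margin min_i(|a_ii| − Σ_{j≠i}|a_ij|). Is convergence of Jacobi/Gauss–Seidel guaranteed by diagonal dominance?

4

row 1: |7| − (3) = 4
row 2: |6| − (2) = 4
minimum over rows = 4 → strictly diagonally dominant (convergence guaranteed)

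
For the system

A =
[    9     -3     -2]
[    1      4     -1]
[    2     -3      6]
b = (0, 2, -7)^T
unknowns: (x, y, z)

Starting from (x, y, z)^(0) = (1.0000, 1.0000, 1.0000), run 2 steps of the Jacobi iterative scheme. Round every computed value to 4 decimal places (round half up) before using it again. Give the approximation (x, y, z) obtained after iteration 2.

Iteration 1:
  x = (0 - (-3)·1.0000 - (-2)·1.0000) / (9) = 0.5556
  y = (2 - (1)·1.0000 - (-1)·1.0000) / (4) = 0.5000
  z = (-7 - (2)·1.0000 - (-3)·1.0000) / (6) = -1.0000
Iteration 2:
  x = (0 - (-3)·0.5000 - (-2)·-1.0000) / (9) = -0.0556
  y = (2 - (1)·0.5556 - (-1)·-1.0000) / (4) = 0.1111
  z = (-7 - (2)·0.5556 - (-3)·0.5000) / (6) = -1.1019

(-0.0556, 0.1111, -1.1019)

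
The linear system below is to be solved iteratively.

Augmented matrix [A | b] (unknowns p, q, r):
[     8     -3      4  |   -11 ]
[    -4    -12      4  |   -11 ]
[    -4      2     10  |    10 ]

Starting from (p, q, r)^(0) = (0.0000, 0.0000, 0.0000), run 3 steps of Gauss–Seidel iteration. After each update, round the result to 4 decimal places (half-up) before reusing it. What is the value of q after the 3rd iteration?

Iteration 1:
  p = (-11 - (-3)·0.0000 - (4)·0.0000) / (8) = -1.3750
  q = (-11 - (-4)·-1.3750 - (4)·0.0000) / (-12) = 1.3750
  r = (10 - (-4)·-1.3750 - (2)·1.3750) / (10) = 0.1750
Iteration 2:
  p = (-11 - (-3)·1.3750 - (4)·0.1750) / (8) = -0.9469
  q = (-11 - (-4)·-0.9469 - (4)·0.1750) / (-12) = 1.2906
  r = (10 - (-4)·-0.9469 - (2)·1.2906) / (10) = 0.3631
Iteration 3:
  p = (-11 - (-3)·1.2906 - (4)·0.3631) / (8) = -1.0726
  q = (-11 - (-4)·-1.0726 - (4)·0.3631) / (-12) = 1.3952
  r = (10 - (-4)·-1.0726 - (2)·1.3952) / (10) = 0.2919

1.3952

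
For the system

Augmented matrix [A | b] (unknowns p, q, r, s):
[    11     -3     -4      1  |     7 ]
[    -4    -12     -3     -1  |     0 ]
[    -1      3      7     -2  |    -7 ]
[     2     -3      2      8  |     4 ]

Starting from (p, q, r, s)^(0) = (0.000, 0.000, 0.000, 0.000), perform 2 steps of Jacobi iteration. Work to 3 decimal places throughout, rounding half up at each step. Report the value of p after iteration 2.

0.227

Iteration 1:
  p = (7 - (-3)·0.000 - (-4)·0.000 - (1)·0.000) / (11) = 0.636
  q = (0 - (-4)·0.000 - (-3)·0.000 - (-1)·0.000) / (-12) = 0.000
  r = (-7 - (-1)·0.000 - (3)·0.000 - (-2)·0.000) / (7) = -1.000
  s = (4 - (2)·0.000 - (-3)·0.000 - (2)·0.000) / (8) = 0.500
Iteration 2:
  p = (7 - (-3)·0.000 - (-4)·-1.000 - (1)·0.500) / (11) = 0.227
  q = (0 - (-4)·0.636 - (-3)·-1.000 - (-1)·0.500) / (-12) = -0.004
  r = (-7 - (-1)·0.636 - (3)·0.000 - (-2)·0.500) / (7) = -0.766
  s = (4 - (2)·0.636 - (-3)·0.000 - (2)·-1.000) / (8) = 0.591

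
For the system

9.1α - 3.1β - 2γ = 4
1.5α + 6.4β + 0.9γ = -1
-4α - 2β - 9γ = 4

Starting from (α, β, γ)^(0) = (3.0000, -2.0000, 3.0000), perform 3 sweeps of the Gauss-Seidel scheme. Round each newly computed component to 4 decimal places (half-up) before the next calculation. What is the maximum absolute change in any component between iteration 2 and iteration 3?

0.1949

Iteration 1:
  α = (4 - (-3.1)·-2.0000 - (-2)·3.0000) / (9.1) = 0.4176
  β = (-1 - (1.5)·0.4176 - (0.9)·3.0000) / (6.4) = -0.6760
  γ = (4 - (-4)·0.4176 - (-2)·-0.6760) / (-9) = -0.4798
Iteration 2:
  α = (4 - (-3.1)·-0.6760 - (-2)·-0.4798) / (9.1) = 0.1038
  β = (-1 - (1.5)·0.1038 - (0.9)·-0.4798) / (6.4) = -0.1131
  γ = (4 - (-4)·0.1038 - (-2)·-0.1131) / (-9) = -0.4654
Iteration 3:
  α = (4 - (-3.1)·-0.1131 - (-2)·-0.4654) / (9.1) = 0.2987
  β = (-1 - (1.5)·0.2987 - (0.9)·-0.4654) / (6.4) = -0.1608
  γ = (4 - (-4)·0.2987 - (-2)·-0.1608) / (-9) = -0.5415
Change: (0.1949, -0.0477, -0.0761) → max |·| = 0.1949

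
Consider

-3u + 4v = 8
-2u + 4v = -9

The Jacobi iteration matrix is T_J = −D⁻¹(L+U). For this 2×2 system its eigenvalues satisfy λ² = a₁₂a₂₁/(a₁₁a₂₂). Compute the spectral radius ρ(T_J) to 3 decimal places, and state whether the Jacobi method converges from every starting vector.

0.816

a₁₂a₂₁/(a₁₁a₂₂) = (4)·(-2) / ((-3)·(4)) = 0.666667
ρ = √|0.666667| = √0.666667 = 0.816
ρ < 1, so Jacobi converges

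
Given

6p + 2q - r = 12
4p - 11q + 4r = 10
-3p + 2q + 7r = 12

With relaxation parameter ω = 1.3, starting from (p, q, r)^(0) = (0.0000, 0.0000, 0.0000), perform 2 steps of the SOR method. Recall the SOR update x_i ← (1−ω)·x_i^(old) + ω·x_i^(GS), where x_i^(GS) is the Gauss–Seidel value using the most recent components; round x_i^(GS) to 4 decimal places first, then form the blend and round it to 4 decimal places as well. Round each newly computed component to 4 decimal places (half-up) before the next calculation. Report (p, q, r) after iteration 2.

Iteration 1:
  p: GS value = (12 - (2)·0.0000 - (-1)·0.0000) / (6) = 2.0000;  p ← (1−ω)·0.0000 + ω·2.0000 = 2.6000
  q: GS value = (10 - (4)·2.6000 - (4)·0.0000) / (-11) = 0.0364;  q ← (1−ω)·0.0000 + ω·0.0364 = 0.0473
  r: GS value = (12 - (-3)·2.6000 - (2)·0.0473) / (7) = 2.8151;  r ← (1−ω)·0.0000 + ω·2.8151 = 3.6596
Iteration 2:
  p: GS value = (12 - (2)·0.0473 - (-1)·3.6596) / (6) = 2.5942;  p ← (1−ω)·2.6000 + ω·2.5942 = 2.5925
  q: GS value = (10 - (4)·2.5925 - (4)·3.6596) / (-11) = 1.3644;  q ← (1−ω)·0.0473 + ω·1.3644 = 1.7595
  r: GS value = (12 - (-3)·2.5925 - (2)·1.7595) / (7) = 2.3226;  r ← (1−ω)·3.6596 + ω·2.3226 = 1.9215

(2.5925, 1.7595, 1.9215)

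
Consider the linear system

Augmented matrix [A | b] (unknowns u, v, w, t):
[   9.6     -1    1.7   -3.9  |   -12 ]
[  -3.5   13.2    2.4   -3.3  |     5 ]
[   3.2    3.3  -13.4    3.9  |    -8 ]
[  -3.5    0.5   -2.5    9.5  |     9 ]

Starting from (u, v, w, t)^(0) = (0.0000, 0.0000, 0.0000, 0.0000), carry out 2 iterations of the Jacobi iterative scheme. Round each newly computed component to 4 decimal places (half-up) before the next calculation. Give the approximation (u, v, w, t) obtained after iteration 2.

(-0.9314, 0.1757, 0.6675, 0.6240)

Iteration 1:
  u = (-12 - (-1)·0.0000 - (1.7)·0.0000 - (-3.9)·0.0000) / (9.6) = -1.2500
  v = (5 - (-3.5)·0.0000 - (2.4)·0.0000 - (-3.3)·0.0000) / (13.2) = 0.3788
  w = (-8 - (3.2)·0.0000 - (3.3)·0.0000 - (3.9)·0.0000) / (-13.4) = 0.5970
  t = (9 - (-3.5)·0.0000 - (0.5)·0.0000 - (-2.5)·0.0000) / (9.5) = 0.9474
Iteration 2:
  u = (-12 - (-1)·0.3788 - (1.7)·0.5970 - (-3.9)·0.9474) / (9.6) = -0.9314
  v = (5 - (-3.5)·-1.2500 - (2.4)·0.5970 - (-3.3)·0.9474) / (13.2) = 0.1757
  w = (-8 - (3.2)·-1.2500 - (3.3)·0.3788 - (3.9)·0.9474) / (-13.4) = 0.6675
  t = (9 - (-3.5)·-1.2500 - (0.5)·0.3788 - (-2.5)·0.5970) / (9.5) = 0.6240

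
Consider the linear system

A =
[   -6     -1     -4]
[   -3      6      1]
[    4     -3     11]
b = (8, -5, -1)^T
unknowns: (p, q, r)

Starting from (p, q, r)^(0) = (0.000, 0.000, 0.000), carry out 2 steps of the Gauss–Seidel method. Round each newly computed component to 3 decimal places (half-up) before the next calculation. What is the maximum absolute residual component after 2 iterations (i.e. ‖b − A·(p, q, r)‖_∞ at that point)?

Iteration 1:
  p = (8 - (-1)·0.000 - (-4)·0.000) / (-6) = -1.333
  q = (-5 - (-3)·-1.333 - (1)·0.000) / (6) = -1.500
  r = (-1 - (4)·-1.333 - (-3)·-1.500) / (11) = -0.015
Iteration 2:
  p = (8 - (-1)·-1.500 - (-4)·-0.015) / (-6) = -1.073
  q = (-5 - (-3)·-1.073 - (1)·-0.015) / (6) = -1.367
  r = (-1 - (4)·-1.073 - (-3)·-1.367) / (11) = -0.074
Residual b − A·x = (-0.101, 0.057, 0.005); ∞-norm = 0.101

0.101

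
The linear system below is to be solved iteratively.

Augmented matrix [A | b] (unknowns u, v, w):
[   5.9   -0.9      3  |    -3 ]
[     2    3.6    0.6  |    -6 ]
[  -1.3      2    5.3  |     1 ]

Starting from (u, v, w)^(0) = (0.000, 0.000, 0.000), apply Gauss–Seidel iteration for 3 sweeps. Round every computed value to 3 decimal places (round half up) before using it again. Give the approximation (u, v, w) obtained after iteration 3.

(-0.890, -1.237, 0.437)

Iteration 1:
  u = (-3 - (-0.9)·0.000 - (3)·0.000) / (5.9) = -0.508
  v = (-6 - (2)·-0.508 - (0.6)·0.000) / (3.6) = -1.384
  w = (1 - (-1.3)·-0.508 - (2)·-1.384) / (5.3) = 0.586
Iteration 2:
  u = (-3 - (-0.9)·-1.384 - (3)·0.586) / (5.9) = -1.018
  v = (-6 - (2)·-1.018 - (0.6)·0.586) / (3.6) = -1.199
  w = (1 - (-1.3)·-1.018 - (2)·-1.199) / (5.3) = 0.391
Iteration 3:
  u = (-3 - (-0.9)·-1.199 - (3)·0.391) / (5.9) = -0.890
  v = (-6 - (2)·-0.890 - (0.6)·0.391) / (3.6) = -1.237
  w = (1 - (-1.3)·-0.890 - (2)·-1.237) / (5.3) = 0.437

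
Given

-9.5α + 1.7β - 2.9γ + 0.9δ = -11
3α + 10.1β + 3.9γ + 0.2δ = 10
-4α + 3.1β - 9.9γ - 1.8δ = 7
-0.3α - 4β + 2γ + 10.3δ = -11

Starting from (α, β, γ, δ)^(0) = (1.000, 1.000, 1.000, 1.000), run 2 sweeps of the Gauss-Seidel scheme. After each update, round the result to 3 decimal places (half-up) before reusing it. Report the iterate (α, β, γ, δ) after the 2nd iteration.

Iteration 1:
  α = (-11 - (1.7)·1.000 - (-2.9)·1.000 - (0.9)·1.000) / (-9.5) = 1.126
  β = (10 - (3)·1.126 - (3.9)·1.000 - (0.2)·1.000) / (10.1) = 0.250
  γ = (7 - (-4)·1.126 - (3.1)·0.250 - (-1.8)·1.000) / (-9.9) = -1.266
  δ = (-11 - (-0.3)·1.126 - (-4)·0.250 - (2)·-1.266) / (10.3) = -0.692
Iteration 2:
  α = (-11 - (1.7)·0.250 - (-2.9)·-1.266 - (0.9)·-0.692) / (-9.5) = 1.524
  β = (10 - (3)·1.524 - (3.9)·-1.266 - (0.2)·-0.692) / (10.1) = 1.040
  γ = (7 - (-4)·1.524 - (3.1)·1.040 - (-1.8)·-0.692) / (-9.9) = -0.871
  δ = (-11 - (-0.3)·1.524 - (-4)·1.040 - (2)·-0.871) / (10.3) = -0.451

(1.524, 1.040, -0.871, -0.451)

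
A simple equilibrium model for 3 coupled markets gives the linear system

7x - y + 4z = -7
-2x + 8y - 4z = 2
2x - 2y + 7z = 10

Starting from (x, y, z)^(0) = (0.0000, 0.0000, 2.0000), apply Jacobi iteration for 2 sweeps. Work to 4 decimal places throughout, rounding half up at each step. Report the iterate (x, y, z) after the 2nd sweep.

(-1.6378, 0.4286, 2.3980)

Iteration 1:
  x = (-7 - (-1)·0.0000 - (4)·2.0000) / (7) = -2.1429
  y = (2 - (-2)·0.0000 - (-4)·2.0000) / (8) = 1.2500
  z = (10 - (2)·0.0000 - (-2)·0.0000) / (7) = 1.4286
Iteration 2:
  x = (-7 - (-1)·1.2500 - (4)·1.4286) / (7) = -1.6378
  y = (2 - (-2)·-2.1429 - (-4)·1.4286) / (8) = 0.4286
  z = (10 - (2)·-2.1429 - (-2)·1.2500) / (7) = 2.3980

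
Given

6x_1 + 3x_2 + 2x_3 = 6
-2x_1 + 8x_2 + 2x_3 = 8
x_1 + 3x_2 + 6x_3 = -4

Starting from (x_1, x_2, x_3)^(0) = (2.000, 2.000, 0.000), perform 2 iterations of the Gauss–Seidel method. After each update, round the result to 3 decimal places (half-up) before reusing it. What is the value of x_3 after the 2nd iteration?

Iteration 1:
  x_1 = (6 - (3)·2.000 - (2)·0.000) / (6) = 0.000
  x_2 = (8 - (-2)·0.000 - (2)·0.000) / (8) = 1.000
  x_3 = (-4 - (1)·0.000 - (3)·1.000) / (6) = -1.167
Iteration 2:
  x_1 = (6 - (3)·1.000 - (2)·-1.167) / (6) = 0.889
  x_2 = (8 - (-2)·0.889 - (2)·-1.167) / (8) = 1.514
  x_3 = (-4 - (1)·0.889 - (3)·1.514) / (6) = -1.572

-1.572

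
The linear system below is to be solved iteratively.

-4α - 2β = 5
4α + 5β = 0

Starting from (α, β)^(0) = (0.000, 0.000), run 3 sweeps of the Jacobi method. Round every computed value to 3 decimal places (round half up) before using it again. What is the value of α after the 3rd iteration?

Iteration 1:
  α = (5 - (-2)·0.000) / (-4) = -1.250
  β = (0 - (4)·0.000) / (5) = 0.000
Iteration 2:
  α = (5 - (-2)·0.000) / (-4) = -1.250
  β = (0 - (4)·-1.250) / (5) = 1.000
Iteration 3:
  α = (5 - (-2)·1.000) / (-4) = -1.750
  β = (0 - (4)·-1.250) / (5) = 1.000

-1.750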